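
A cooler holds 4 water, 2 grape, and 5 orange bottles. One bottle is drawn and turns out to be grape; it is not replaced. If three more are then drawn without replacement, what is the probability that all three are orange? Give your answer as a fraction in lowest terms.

1/12

With the first bottle removed, 5 orange remain out of 10.
P = 5/10 × 4/9 × 3/8 = 60/720 = 1/12.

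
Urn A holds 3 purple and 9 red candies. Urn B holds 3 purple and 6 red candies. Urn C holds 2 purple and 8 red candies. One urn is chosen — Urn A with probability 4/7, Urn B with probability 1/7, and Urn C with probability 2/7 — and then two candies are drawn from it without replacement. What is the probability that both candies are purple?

From Urn A: P(both purple) = (3/12)(2/11) = 1/22.
From Urn B: P(both purple) = (3/9)(2/8) = 1/12.
From Urn C: P(both purple) = (2/10)(1/9) = 1/45.
Total probability = (4/7)(1/22) + (1/7)(1/12) + (2/7)(1/45) = 613/13860.

613/13860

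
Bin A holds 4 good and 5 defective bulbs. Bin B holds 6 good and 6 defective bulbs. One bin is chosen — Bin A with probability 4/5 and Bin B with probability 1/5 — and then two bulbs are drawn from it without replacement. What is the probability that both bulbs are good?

From Bin A: P(both good) = (4/9)(3/8) = 1/6.
From Bin B: P(both good) = (6/12)(5/11) = 5/22.
Total probability = (4/5)(1/6) + (1/5)(5/22) = 59/330.

59/330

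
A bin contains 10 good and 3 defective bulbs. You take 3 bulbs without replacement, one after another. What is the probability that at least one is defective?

83/143

P(no defective) = 10/13 × 9/12 × 8/11 = 720/1716 = 60/143.
P(at least one) = 1 − 60/143 = 83/143.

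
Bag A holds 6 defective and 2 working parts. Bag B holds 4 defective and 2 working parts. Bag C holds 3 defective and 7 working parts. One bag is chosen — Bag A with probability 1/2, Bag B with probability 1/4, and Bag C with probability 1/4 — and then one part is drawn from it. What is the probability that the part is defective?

From Bag A: P(defective) = 6/8.
From Bag B: P(defective) = 4/6.
From Bag C: P(defective) = 3/10.
Total probability = (1/2)(6/8) + (1/4)(4/6) + (1/4)(3/10) = 37/60.

37/60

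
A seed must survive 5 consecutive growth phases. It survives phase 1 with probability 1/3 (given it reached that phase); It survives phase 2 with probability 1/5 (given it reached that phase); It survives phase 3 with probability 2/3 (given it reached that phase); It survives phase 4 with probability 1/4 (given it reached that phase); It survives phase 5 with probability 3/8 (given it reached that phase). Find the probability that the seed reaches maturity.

The events are sequential, so multiply the conditional probabilities:
P = 1/3 × 1/5 × 2/3 × 1/4 × 3/8 = 6/1440 = 1/240.

1/240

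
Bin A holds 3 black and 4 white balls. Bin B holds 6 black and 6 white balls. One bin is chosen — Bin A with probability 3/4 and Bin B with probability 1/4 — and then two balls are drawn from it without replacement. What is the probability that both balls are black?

101/616

From Bin A: P(both black) = (3/7)(2/6) = 1/7.
From Bin B: P(both black) = (6/12)(5/11) = 5/22.
Total probability = (3/4)(1/7) + (1/4)(5/22) = 101/616.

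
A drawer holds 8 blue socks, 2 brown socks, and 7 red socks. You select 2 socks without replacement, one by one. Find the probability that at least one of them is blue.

P(no blue) = 9/17 × 8/16 = 72/272 = 9/34.
P(at least one) = 1 − 9/34 = 25/34.

25/34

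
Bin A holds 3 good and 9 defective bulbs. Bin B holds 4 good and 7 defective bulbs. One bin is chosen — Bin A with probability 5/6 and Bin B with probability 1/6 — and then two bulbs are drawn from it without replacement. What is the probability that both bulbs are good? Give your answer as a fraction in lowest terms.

From Bin A: P(both good) = (3/12)(2/11) = 1/22.
From Bin B: P(both good) = (4/11)(3/10) = 6/55.
Total probability = (5/6)(1/22) + (1/6)(6/55) = 37/660.

37/660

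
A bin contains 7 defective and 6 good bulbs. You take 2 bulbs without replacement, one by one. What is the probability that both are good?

5/26

P = 6/13 × 5/12 = 30/156 = 5/26.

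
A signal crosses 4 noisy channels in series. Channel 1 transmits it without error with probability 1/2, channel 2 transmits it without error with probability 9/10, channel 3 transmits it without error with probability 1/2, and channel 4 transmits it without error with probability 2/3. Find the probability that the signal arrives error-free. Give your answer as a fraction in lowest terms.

3/20

Each stage is reached only if all earlier stages succeed, so
P = 1/2 × 9/10 × 1/2 × 2/3 = 18/120 = 3/20.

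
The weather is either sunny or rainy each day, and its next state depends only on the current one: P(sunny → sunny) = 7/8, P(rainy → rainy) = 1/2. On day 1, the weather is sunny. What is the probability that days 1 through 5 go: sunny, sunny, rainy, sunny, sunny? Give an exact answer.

49/1024

Day 1 is given. For each transition, use the conditional probability from the current state:
P(sunny | sunny) = 7/8; P(rainy | sunny) = 1/8; P(sunny | rainy) = 1/2; P(sunny | sunny) = 7/8.
P = 7/8 × 1/8 × 1/2 × 7/8 = 49/1024.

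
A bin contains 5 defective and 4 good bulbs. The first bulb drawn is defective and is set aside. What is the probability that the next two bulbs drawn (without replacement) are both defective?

With the first bulb removed, 4 defective remain out of 8.
P = 4/8 × 3/7 = 12/56 = 3/14.

3/14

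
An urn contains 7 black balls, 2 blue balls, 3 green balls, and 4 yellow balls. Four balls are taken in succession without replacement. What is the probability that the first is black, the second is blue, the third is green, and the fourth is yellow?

1/260

Each draw changes the counts, so multiply the conditional probabilities along the sequence:
P = 7/16 × 2/15 × 3/14 × 4/13 = 168/43680 = 1/260.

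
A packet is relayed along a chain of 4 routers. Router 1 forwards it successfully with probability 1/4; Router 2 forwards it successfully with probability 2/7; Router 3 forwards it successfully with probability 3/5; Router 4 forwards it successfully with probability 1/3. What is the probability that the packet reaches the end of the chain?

1/70

Each stage is reached only if all earlier stages succeed, so
P = 1/4 × 2/7 × 3/5 × 1/3 = 6/420 = 1/70.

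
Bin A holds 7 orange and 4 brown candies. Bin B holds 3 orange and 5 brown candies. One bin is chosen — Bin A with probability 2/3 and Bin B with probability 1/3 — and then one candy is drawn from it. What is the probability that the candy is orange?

From Bin A: P(orange) = 7/11.
From Bin B: P(orange) = 3/8.
Total probability = (2/3)(7/11) + (1/3)(3/8) = 145/264.

145/264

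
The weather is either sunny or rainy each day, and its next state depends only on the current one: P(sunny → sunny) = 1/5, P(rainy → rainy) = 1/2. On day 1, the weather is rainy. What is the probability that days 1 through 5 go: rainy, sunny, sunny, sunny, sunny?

1/250

Day 1 is given. For each transition, use the conditional probability from the current state:
P(sunny | rainy) = 1/2; P(sunny | sunny) = 1/5; P(sunny | sunny) = 1/5; P(sunny | sunny) = 1/5.
P = 1/2 × 1/5 × 1/5 × 1/5 = 1/250.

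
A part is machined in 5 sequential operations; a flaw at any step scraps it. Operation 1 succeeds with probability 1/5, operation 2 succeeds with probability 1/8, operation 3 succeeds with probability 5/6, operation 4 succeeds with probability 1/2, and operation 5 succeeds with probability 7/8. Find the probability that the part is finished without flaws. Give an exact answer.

7/768

Each stage is reached only if all earlier stages succeed, so
P = 1/5 × 1/8 × 5/6 × 1/2 × 7/8 = 35/3840 = 7/768.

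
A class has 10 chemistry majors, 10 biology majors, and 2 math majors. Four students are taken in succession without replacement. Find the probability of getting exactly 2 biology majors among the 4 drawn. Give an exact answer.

One ordering (biology majors drawn first) has probability 10/22 × 9/21 × 12/20 × 11/19 = 11880/175560 = 9/133.
There are C(4,2) = 6 such orderings, each equally likely, so P = 6 × 9/133 = 54/133.

54/133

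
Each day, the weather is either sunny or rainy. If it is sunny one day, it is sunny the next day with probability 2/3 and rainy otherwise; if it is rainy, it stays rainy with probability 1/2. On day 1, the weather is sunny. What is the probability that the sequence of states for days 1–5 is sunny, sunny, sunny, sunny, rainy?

8/81

Day 1 is given. For each transition, use the conditional probability from the current state:
P(sunny | sunny) = 2/3; P(sunny | sunny) = 2/3; P(sunny | sunny) = 2/3; P(rainy | sunny) = 1/3.
P = 2/3 × 2/3 × 2/3 × 1/3 = 8/81.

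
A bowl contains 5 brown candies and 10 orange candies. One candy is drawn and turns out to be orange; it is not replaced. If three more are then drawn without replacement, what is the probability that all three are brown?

With the first candy removed, 5 brown remain out of 14.
P = 5/14 × 4/13 × 3/12 = 60/2184 = 5/182.

5/182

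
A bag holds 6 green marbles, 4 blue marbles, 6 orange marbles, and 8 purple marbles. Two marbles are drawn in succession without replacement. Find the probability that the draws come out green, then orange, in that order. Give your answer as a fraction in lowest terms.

Chain rule:
P = 6/24 × 6/23 = 36/552 = 3/46.

3/46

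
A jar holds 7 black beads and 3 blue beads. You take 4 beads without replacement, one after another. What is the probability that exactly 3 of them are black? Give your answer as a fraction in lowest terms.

1/2

One ordering (black drawn first) has probability 7/10 × 6/9 × 5/8 × 3/7 = 630/5040 = 1/8.
There are C(4,3) = 4 such orderings, each equally likely, so P = 4 × 1/8 = 1/2.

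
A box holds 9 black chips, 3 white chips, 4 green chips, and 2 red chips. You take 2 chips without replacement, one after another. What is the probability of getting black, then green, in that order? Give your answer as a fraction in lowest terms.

2/17

Multiply the probability of each draw given the previous ones:
P = 9/18 × 4/17 = 36/306 = 2/17.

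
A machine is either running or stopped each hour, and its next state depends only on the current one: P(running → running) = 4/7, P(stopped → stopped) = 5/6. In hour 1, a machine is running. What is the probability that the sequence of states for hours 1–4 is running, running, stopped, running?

2/49

Hour 1 is given. For each transition, use the conditional probability from the current state:
P(running | running) = 4/7; P(stopped | running) = 3/7; P(running | stopped) = 1/6.
P = 4/7 × 3/7 × 1/6 = 12/294 = 2/49.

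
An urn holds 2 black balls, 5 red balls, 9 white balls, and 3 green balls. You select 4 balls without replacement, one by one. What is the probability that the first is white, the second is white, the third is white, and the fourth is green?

21/1292

Multiply the probability of each draw given the previous ones:
P = 9/19 × 8/18 × 7/17 × 3/16 = 1512/93024 = 21/1292.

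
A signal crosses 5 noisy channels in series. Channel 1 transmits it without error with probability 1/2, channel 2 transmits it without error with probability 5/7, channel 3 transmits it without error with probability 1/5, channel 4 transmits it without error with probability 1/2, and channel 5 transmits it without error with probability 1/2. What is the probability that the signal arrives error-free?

1/56

The events are sequential, so multiply the conditional probabilities:
P = 1/2 × 5/7 × 1/5 × 1/2 × 1/2 = 5/280 = 1/56.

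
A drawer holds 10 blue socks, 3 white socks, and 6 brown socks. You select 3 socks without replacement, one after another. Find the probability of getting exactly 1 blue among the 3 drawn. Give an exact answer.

120/323

One ordering (blue drawn first) has probability 10/19 × 9/18 × 8/17 = 720/5814 = 40/323.
There are C(3,1) = 3 such orderings, each equally likely, so P = 3 × 40/323 = 120/323.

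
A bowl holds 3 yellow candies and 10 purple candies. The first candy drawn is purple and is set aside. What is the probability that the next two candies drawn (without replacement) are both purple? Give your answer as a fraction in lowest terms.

6/11

After the first draw, 9 of the remaining 12 candies are purple.
P = 9/12 × 8/11 = 72/132 = 6/11.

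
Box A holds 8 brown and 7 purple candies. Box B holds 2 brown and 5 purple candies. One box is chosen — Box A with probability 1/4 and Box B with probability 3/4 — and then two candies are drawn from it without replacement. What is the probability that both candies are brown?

43/420

From Box A: P(both brown) = (8/15)(7/14) = 4/15.
From Box B: P(both brown) = (2/7)(1/6) = 1/21.
Total probability = (1/4)(4/15) + (3/4)(1/21) = 43/420.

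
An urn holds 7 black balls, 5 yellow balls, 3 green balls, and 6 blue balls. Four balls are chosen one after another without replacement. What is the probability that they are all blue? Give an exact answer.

1/399

P(all blue) = 6/21 × 5/20 × 4/19 × 3/18 = 360/143640 = 1/399.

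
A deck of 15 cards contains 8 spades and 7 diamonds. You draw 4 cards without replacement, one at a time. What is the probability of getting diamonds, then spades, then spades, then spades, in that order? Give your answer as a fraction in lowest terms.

Each draw changes the counts, so multiply the conditional probabilities along the sequence:
P = 7/15 × 8/14 × 7/13 × 6/12 = 2352/32760 = 14/195.

14/195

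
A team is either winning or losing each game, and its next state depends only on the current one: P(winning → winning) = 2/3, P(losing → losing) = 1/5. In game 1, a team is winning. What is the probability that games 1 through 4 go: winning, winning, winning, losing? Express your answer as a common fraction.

Game 1 is given. For each transition, use the conditional probability from the current state:
P(winning | winning) = 2/3; P(winning | winning) = 2/3; P(losing | winning) = 1/3.
P = 2/3 × 2/3 × 1/3 = 4/27.

4/27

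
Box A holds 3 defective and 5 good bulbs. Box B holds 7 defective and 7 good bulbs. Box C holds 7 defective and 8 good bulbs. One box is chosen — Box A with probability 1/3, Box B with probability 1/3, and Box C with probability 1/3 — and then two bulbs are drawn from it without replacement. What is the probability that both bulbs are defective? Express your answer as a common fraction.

979/5460

From Box A: P(both defective) = (3/8)(2/7) = 3/28.
From Box B: P(both defective) = (7/14)(6/13) = 3/13.
From Box C: P(both defective) = (7/15)(6/14) = 1/5.
Total probability = (1/3)(3/28) + (1/3)(3/13) + (1/3)(1/5) = 979/5460.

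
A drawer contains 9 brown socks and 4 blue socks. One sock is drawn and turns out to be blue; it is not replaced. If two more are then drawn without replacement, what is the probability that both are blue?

With the first sock removed, 3 blue remain out of 12.
P = 3/12 × 2/11 = 6/132 = 1/22.

1/22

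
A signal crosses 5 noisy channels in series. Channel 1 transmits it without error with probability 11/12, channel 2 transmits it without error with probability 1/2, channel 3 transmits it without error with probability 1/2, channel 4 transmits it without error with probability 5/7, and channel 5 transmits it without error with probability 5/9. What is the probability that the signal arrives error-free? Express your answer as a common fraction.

275/3024

Multiplying along the chain,
P = 11/12 × 1/2 × 1/2 × 5/7 × 5/9 = 275/3024.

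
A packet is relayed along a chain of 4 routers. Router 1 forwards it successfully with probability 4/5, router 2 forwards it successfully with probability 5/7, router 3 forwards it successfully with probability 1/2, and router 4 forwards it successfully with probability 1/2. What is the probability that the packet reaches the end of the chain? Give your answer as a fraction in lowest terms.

1/7

The events are sequential, so multiply the conditional probabilities:
P = 4/5 × 5/7 × 1/2 × 1/2 = 20/140 = 1/7.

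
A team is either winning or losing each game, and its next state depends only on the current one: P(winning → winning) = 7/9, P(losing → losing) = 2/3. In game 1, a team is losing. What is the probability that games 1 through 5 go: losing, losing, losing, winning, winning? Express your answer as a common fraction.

28/243

Game 1 is given. For each transition, use the conditional probability from the current state:
P(losing | losing) = 2/3; P(losing | losing) = 2/3; P(winning | losing) = 1/3; P(winning | winning) = 7/9.
P = 2/3 × 2/3 × 1/3 × 7/9 = 28/243.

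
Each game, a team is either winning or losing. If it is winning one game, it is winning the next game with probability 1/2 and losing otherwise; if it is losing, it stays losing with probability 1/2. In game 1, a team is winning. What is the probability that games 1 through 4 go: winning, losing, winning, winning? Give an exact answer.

Game 1 is given. For each transition, use the conditional probability from the current state:
P(losing | winning) = 1/2; P(winning | losing) = 1/2; P(winning | winning) = 1/2.
P = 1/2 × 1/2 × 1/2 = 1/8.

1/8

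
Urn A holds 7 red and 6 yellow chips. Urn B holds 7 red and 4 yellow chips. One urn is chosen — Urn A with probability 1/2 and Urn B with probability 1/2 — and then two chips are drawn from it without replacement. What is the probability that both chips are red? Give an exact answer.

From Urn A: P(both red) = (7/13)(6/12) = 7/26.
From Urn B: P(both red) = (7/11)(6/10) = 21/55.
Total probability = (1/2)(7/26) + (1/2)(21/55) = 931/2860.

931/2860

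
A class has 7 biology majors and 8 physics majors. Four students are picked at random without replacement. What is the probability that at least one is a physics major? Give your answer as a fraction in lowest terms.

38/39

P(no physics majors) = 7/15 × 6/14 × 5/13 × 4/12 = 840/32760 = 1/39.
P(at least one) = 1 − 1/39 = 38/39.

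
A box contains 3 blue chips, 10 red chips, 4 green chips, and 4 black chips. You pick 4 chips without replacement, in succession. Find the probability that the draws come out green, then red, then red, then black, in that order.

Multiply the probability of each draw given the previous ones:
P = 4/21 × 10/20 × 9/19 × 4/18 = 1440/143640 = 4/399.

4/399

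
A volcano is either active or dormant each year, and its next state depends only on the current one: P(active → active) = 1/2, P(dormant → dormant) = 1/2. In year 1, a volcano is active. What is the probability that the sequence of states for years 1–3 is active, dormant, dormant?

1/4

Year 1 is given. For each transition, use the conditional probability from the current state:
P(dormant | active) = 1/2; P(dormant | dormant) = 1/2.
P = 1/2 × 1/2 = 1/4.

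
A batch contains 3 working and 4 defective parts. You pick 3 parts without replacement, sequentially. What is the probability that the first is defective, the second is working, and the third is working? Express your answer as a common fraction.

Multiply the probability of each draw given the previous ones:
P = 4/7 × 3/6 × 2/5 = 24/210 = 4/35.

4/35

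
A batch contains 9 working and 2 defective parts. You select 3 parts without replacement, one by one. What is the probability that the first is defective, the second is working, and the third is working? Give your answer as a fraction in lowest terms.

8/55

Each draw changes the counts, so multiply the conditional probabilities along the sequence:
P = 2/11 × 9/10 × 8/9 = 144/990 = 8/55.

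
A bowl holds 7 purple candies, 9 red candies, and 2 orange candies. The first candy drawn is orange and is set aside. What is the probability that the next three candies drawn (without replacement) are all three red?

21/170

After the first draw, 9 of the remaining 17 candies are red.
P = 9/17 × 8/16 × 7/15 = 504/4080 = 21/170.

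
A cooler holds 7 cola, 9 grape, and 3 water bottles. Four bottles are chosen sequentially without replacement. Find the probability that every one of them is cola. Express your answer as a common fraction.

P(all cola) = 7/19 × 6/18 × 5/17 × 4/16 = 840/93024 = 35/3876.

35/3876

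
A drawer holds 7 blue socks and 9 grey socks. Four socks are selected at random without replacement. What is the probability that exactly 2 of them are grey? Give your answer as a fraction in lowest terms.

27/65

One ordering (grey drawn first) has probability 9/16 × 8/15 × 7/14 × 6/13 = 3024/43680 = 9/130.
There are C(4,2) = 6 such orderings, each equally likely, so P = 6 × 9/130 = 27/65.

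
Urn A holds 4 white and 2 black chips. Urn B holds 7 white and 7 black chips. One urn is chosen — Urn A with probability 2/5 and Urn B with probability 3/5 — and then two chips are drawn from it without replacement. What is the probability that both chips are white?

From Urn A: P(both white) = (4/6)(3/5) = 2/5.
From Urn B: P(both white) = (7/14)(6/13) = 3/13.
Total probability = (2/5)(2/5) + (3/5)(3/13) = 97/325.

97/325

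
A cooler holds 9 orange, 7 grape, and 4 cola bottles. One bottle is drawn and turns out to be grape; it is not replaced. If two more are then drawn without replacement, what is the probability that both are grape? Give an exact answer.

5/57

With the first bottle removed, 6 grape remain out of 19.
P = 6/19 × 5/18 = 30/342 = 5/57.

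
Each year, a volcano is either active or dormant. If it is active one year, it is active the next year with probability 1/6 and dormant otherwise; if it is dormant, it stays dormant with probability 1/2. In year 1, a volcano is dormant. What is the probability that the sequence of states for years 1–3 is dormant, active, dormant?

5/12

Year 1 is given. For each transition, use the conditional probability from the current state:
P(active | dormant) = 1/2; P(dormant | active) = 5/6.
P = 1/2 × 5/6 = 5/12.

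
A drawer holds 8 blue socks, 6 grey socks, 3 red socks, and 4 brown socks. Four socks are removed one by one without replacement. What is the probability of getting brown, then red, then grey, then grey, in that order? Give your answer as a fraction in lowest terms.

1/399

Multiply the probability of each draw given the previous ones:
P = 4/21 × 3/20 × 6/19 × 5/18 = 360/143640 = 1/399.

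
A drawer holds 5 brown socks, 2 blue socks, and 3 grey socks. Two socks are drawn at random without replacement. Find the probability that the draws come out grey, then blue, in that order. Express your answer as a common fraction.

Multiply the probability of each draw given the previous ones:
P = 3/10 × 2/9 = 6/90 = 1/15.

1/15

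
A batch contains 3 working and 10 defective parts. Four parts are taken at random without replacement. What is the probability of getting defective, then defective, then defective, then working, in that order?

Multiply the probability of each draw given the previous ones:
P = 10/13 × 9/12 × 8/11 × 3/10 = 2160/17160 = 18/143.

18/143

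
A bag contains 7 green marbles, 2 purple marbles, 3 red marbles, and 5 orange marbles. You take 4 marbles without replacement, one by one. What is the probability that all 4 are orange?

1/476

P(every draw is orange) = 5/17 × 4/16 × 3/15 × 2/14 = 120/57120 = 1/476.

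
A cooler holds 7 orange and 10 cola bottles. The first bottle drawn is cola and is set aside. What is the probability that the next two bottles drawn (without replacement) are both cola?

3/10

With the first bottle removed, 9 cola remain out of 16.
P = 9/16 × 8/15 = 72/240 = 3/10.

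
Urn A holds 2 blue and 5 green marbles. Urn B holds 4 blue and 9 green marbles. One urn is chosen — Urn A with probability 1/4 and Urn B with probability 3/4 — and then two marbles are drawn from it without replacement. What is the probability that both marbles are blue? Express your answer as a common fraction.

From Urn A: P(both blue) = (2/7)(1/6) = 1/21.
From Urn B: P(both blue) = (4/13)(3/12) = 1/13.
Total probability = (1/4)(1/21) + (3/4)(1/13) = 19/273.

19/273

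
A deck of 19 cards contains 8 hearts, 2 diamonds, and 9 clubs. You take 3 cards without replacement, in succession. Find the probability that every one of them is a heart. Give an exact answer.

P(all hearts) = 8/19 × 7/18 × 6/17 = 336/5814 = 56/969.

56/969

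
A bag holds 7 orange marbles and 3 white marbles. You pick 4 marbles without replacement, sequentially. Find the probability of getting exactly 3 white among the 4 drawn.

1/30

One ordering (white drawn first) has probability 3/10 × 2/9 × 1/8 × 7/7 = 42/5040 = 1/120.
There are C(4,3) = 4 such orderings, each equally likely, so P = 4 × 1/120 = 1/30.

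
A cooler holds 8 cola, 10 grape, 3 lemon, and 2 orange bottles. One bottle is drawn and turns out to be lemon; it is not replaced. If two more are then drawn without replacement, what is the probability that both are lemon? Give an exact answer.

With the first bottle removed, 2 lemon remain out of 22.
P = 2/22 × 1/21 = 2/462 = 1/231.

1/231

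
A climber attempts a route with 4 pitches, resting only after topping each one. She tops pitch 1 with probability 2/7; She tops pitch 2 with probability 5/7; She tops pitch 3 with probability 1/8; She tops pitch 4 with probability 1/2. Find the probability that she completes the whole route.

The events are sequential, so multiply the conditional probabilities:
P = 2/7 × 5/7 × 1/8 × 1/2 = 10/784 = 5/392.

5/392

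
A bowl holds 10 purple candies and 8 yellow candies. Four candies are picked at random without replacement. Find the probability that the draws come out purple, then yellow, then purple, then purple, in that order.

4/51

Chain rule:
P = 10/18 × 8/17 × 9/16 × 8/15 = 5760/73440 = 4/51.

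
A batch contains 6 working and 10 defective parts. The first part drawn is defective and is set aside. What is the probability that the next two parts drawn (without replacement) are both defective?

After the first draw, 9 of the remaining 15 parts are defective.
P = 9/15 × 8/14 = 72/210 = 12/35.

12/35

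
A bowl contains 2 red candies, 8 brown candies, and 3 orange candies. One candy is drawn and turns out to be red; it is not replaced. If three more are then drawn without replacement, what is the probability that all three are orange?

1/220

After the first draw, 3 of the remaining 12 candies are orange.
P = 3/12 × 2/11 × 1/10 = 6/1320 = 1/220.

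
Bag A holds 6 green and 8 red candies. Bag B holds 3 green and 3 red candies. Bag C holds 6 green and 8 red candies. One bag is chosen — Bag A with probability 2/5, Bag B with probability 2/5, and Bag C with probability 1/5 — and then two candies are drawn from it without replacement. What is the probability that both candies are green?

407/2275

From Bag A: P(both green) = (6/14)(5/13) = 15/91.
From Bag B: P(both green) = (3/6)(2/5) = 1/5.
From Bag C: P(both green) = (6/14)(5/13) = 15/91.
Total probability = (2/5)(15/91) + (2/5)(1/5) + (1/5)(15/91) = 407/2275.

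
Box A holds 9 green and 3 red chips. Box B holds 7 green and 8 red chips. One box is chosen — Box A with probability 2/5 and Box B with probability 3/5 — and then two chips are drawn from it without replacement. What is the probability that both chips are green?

From Box A: P(both green) = (9/12)(8/11) = 6/11.
From Box B: P(both green) = (7/15)(6/14) = 1/5.
Total probability = (2/5)(6/11) + (3/5)(1/5) = 93/275.

93/275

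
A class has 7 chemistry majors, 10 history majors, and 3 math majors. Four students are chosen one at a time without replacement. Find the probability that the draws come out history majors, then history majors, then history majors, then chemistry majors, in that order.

Chain rule:
P = 10/20 × 9/19 × 8/18 × 7/17 = 5040/116280 = 14/323.

14/323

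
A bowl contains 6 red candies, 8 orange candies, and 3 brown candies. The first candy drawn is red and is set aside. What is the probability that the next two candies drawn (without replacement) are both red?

1/12

After the first draw, 5 of the remaining 16 candies are red.
P = 5/16 × 4/15 = 20/240 = 1/12.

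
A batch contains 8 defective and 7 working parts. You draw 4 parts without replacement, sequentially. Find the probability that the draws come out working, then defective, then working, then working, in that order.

2/39

Each draw changes the counts, so multiply the conditional probabilities along the sequence:
P = 7/15 × 8/14 × 6/13 × 5/12 = 1680/32760 = 2/39.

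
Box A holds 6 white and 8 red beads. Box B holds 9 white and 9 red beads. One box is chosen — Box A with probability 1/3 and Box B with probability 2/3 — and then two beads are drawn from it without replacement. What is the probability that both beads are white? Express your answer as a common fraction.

983/4641

From Box A: P(both white) = (6/14)(5/13) = 15/91.
From Box B: P(both white) = (9/18)(8/17) = 4/17.
Total probability = (1/3)(15/91) + (2/3)(4/17) = 983/4641.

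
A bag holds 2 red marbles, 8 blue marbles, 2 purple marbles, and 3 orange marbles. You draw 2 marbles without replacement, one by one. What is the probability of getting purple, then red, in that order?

Multiply the probability of each draw given the previous ones:
P = 2/15 × 2/14 = 4/210 = 2/105.

2/105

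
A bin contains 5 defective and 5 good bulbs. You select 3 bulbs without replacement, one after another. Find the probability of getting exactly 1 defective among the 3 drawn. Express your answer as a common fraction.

One ordering (defective drawn first) has probability 5/10 × 5/9 × 4/8 = 100/720 = 5/36.
There are C(3,1) = 3 such orderings, each equally likely, so P = 3 × 5/36 = 5/12.

5/12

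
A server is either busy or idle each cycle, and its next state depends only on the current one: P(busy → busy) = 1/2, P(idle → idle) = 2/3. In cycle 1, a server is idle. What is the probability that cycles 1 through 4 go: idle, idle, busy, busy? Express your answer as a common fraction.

Cycle 1 is given. For each transition, use the conditional probability from the current state:
P(idle | idle) = 2/3; P(busy | idle) = 1/3; P(busy | busy) = 1/2.
P = 2/3 × 1/3 × 1/2 = 2/18 = 1/9.

1/9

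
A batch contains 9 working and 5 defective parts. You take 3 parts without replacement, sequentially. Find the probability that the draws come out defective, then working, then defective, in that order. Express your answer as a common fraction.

Multiply the probability of each draw given the previous ones:
P = 5/14 × 9/13 × 4/12 = 180/2184 = 15/182.

15/182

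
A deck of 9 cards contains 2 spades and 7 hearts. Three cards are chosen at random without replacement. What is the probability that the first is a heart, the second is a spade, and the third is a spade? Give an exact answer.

Each draw changes the counts, so multiply the conditional probabilities along the sequence:
P = 7/9 × 2/8 × 1/7 = 14/504 = 1/36.

1/36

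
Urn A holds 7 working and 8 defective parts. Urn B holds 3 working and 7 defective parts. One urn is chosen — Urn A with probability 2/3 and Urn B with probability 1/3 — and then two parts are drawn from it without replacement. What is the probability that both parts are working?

From Urn A: P(both working) = (7/15)(6/14) = 1/5.
From Urn B: P(both working) = (3/10)(2/9) = 1/15.
Total probability = (2/3)(1/5) + (1/3)(1/15) = 7/45.

7/45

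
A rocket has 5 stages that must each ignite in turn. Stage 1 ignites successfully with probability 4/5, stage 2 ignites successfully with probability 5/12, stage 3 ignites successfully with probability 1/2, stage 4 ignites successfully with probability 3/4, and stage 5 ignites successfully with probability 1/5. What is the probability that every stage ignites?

Each stage is reached only if all earlier stages succeed, so
P = 4/5 × 5/12 × 1/2 × 3/4 × 1/5 = 60/2400 = 1/40.

1/40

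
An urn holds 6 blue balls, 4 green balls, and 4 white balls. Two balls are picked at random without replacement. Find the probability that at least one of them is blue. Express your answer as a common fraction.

9/13

P(no blue) = 8/14 × 7/13 = 56/182 = 4/13.
P(at least one) = 1 − 4/13 = 9/13.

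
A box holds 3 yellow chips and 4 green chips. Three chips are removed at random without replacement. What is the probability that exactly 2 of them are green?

One ordering (green drawn first) has probability 4/7 × 3/6 × 3/5 = 36/210 = 6/35.
There are C(3,2) = 3 such orderings, each equally likely, so P = 3 × 6/35 = 18/35.

18/35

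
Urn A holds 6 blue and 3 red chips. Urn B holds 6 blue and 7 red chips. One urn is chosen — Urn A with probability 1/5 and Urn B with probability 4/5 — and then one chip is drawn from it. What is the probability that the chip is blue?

From Urn A: P(blue) = 6/9.
From Urn B: P(blue) = 6/13.
Total probability = (1/5)(6/9) + (4/5)(6/13) = 98/195.

98/195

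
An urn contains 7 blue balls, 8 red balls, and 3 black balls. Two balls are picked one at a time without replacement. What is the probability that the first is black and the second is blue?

7/102

Multiply the probability of each draw given the previous ones:
P = 3/18 × 7/17 = 21/306 = 7/102.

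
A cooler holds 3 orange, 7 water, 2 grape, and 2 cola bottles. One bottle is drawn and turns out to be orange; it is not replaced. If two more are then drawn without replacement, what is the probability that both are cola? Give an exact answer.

1/78

After the first draw, 2 of the remaining 13 bottles are cola.
P = 2/13 × 1/12 = 2/156 = 1/78.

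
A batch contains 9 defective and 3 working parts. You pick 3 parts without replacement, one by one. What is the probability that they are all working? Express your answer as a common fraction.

P(every draw is working) = 3/12 × 2/11 × 1/10 = 6/1320 = 1/220.

1/220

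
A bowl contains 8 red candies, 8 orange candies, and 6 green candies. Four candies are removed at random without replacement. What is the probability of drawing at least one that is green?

157/209

P(no green) = 16/22 × 15/21 × 14/20 × 13/19 = 43680/175560 = 52/209.
P(at least one) = 1 − 52/209 = 157/209.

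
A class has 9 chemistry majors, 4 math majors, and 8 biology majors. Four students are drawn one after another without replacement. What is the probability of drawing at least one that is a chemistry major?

122/133

P(no chemistry majors) = 12/21 × 11/20 × 10/19 × 9/18 = 11880/143640 = 11/133.
P(at least one) = 1 − 11/133 = 122/133.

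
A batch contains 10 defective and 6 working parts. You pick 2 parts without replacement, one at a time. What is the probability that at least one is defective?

7/8

P(no defective) = 6/16 × 5/15 = 30/240 = 1/8.
P(at least one) = 1 − 1/8 = 7/8.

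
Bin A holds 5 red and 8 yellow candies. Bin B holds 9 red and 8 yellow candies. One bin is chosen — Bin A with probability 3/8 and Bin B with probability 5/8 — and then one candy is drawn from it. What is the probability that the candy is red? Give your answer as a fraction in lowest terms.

From Bin A: P(red) = 5/13.
From Bin B: P(red) = 9/17.
Total probability = (3/8)(5/13) + (5/8)(9/17) = 105/221.

105/221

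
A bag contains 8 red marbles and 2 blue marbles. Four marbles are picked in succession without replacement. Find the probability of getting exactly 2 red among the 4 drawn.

One ordering (red drawn first) has probability 8/10 × 7/9 × 2/8 × 1/7 = 112/5040 = 1/45.
There are C(4,2) = 6 such orderings, each equally likely, so P = 6 × 1/45 = 2/15.

2/15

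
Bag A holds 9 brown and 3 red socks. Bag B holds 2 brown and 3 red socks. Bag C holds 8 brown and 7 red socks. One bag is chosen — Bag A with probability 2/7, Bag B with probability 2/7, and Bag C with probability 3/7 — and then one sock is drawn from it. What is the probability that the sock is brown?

39/70

From Bag A: P(brown) = 9/12.
From Bag B: P(brown) = 2/5.
From Bag C: P(brown) = 8/15.
Total probability = (2/7)(9/12) + (2/7)(2/5) + (3/7)(8/15) = 39/70.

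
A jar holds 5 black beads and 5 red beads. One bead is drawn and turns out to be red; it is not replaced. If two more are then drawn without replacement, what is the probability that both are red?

1/6

After the first draw, 4 of the remaining 9 beads are red.
P = 4/9 × 3/8 = 12/72 = 1/6.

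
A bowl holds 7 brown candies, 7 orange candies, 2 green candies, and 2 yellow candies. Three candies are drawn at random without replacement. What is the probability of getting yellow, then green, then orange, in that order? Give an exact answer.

Each draw changes the counts, so multiply the conditional probabilities along the sequence:
P = 2/18 × 2/17 × 7/16 = 28/4896 = 7/1224.

7/1224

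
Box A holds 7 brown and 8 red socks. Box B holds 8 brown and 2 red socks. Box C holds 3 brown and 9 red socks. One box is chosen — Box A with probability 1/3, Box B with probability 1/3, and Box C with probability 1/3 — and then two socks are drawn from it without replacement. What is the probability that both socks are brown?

859/2970

From Box A: P(both brown) = (7/15)(6/14) = 1/5.
From Box B: P(both brown) = (8/10)(7/9) = 28/45.
From Box C: P(both brown) = (3/12)(2/11) = 1/22.
Total probability = (1/3)(1/5) + (1/3)(28/45) + (1/3)(1/22) = 859/2970.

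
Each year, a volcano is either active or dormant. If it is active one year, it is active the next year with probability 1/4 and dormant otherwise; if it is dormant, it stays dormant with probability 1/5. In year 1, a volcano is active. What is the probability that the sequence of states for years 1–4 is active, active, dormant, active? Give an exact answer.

Year 1 is given. For each transition, use the conditional probability from the current state:
P(active | active) = 1/4; P(dormant | active) = 3/4; P(active | dormant) = 4/5.
P = 1/4 × 3/4 × 4/5 = 12/80 = 3/20.

3/20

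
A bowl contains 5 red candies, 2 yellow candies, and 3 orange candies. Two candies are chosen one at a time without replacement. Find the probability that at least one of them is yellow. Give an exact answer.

17/45

P(no yellow) = 8/10 × 7/9 = 56/90 = 28/45.
P(at least one) = 1 − 28/45 = 17/45.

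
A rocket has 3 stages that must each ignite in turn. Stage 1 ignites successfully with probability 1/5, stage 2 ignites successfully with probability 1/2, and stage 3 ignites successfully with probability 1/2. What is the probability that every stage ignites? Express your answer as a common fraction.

Multiplying along the chain,
P = 1/5 × 1/2 × 1/2 = 1/20.

1/20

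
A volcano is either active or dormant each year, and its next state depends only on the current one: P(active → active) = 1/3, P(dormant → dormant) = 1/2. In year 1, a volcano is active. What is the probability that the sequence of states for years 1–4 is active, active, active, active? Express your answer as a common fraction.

Year 1 is given. For each transition, use the conditional probability from the current state:
P(active | active) = 1/3; P(active | active) = 1/3; P(active | active) = 1/3.
P = 1/3 × 1/3 × 1/3 = 1/27.

1/27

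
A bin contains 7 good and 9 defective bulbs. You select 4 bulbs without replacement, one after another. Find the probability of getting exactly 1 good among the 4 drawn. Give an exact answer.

21/65

One ordering (good drawn first) has probability 7/16 × 9/15 × 8/14 × 7/13 = 3528/43680 = 21/260.
There are C(4,1) = 4 such orderings, each equally likely, so P = 4 × 21/260 = 21/65.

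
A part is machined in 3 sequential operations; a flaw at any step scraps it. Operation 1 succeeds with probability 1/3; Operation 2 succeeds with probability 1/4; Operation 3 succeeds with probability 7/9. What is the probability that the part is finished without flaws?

Each stage is reached only if all earlier stages succeed, so
P = 1/3 × 1/4 × 7/9 = 7/108.

7/108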